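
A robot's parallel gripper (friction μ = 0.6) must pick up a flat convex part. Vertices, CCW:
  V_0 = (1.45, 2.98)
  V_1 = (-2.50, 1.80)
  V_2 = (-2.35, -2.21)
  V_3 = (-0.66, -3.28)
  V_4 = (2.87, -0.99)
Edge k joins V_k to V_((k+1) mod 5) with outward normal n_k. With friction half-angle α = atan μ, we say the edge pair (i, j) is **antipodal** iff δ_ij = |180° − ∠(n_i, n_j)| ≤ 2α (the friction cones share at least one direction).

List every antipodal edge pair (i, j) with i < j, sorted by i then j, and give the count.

count = 5; pairs: (0,2), (0,3), (1,3), (1,4), (2,4)

α = atan 0.6 = 30.96°;  2α = 61.93°
n_0 = (-0.2862, +0.9582)
n_1 = (-0.9993, -0.0374)
n_2 = (-0.5349, -0.8449)
n_3 = (+0.5442, -0.8389)
n_4 = (+0.9416, +0.3368)
  (0,1): δ = 104.49°  ·
  (0,2): δ = 48.97°  ✓
  (0,3): δ = 16.34°  ✓
  (0,4): δ = 93.05°  ·
  (1,2): δ = 124.48°  ·
  (1,3): δ = 59.17°  ✓
  (1,4): δ = 17.54°  ✓
  (2,3): δ = 114.69°  ·
  (2,4): δ = 37.98°  ✓
  (3,4): δ = 103.29°  ·
antipodal pairs: 5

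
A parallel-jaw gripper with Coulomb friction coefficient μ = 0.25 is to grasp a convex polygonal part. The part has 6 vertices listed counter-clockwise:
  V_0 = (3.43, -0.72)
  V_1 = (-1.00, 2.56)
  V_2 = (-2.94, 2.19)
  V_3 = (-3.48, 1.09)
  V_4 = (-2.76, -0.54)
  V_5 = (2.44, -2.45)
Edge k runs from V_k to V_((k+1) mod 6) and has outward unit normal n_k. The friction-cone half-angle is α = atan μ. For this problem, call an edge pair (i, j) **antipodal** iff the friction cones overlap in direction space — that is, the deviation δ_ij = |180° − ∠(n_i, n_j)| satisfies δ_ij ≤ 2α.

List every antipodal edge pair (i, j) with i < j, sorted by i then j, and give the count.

α = atan 0.25 = 14.04°;  2α = 28.07°
n_0 = (+0.5951, +0.8037)
n_1 = (-0.1873, +0.9823)
n_2 = (-0.8977, +0.4407)
n_3 = (-0.9147, -0.4041)
n_4 = (-0.3448, -0.9387)
n_5 = (+0.8679, -0.4967)
  (0,1): δ = 132.69°  ·
  (0,2): δ = 79.63°  ·
  (0,3): δ = 29.65°  ·
  (0,4): δ = 16.35°  ✓
  (0,5): δ = 96.74°  ·
  (1,2): δ = 126.94°  ·
  (1,3): δ = 76.97°  ·
  (1,4): δ = 30.97°  ·
  (1,5): δ = 49.42°  ·
  (2,3): δ = 130.02°  ·
  (2,4): δ = 84.02°  ·
  (2,5): δ = 3.63°  ✓
  (3,4): δ = 134.00°  ·
  (3,5): δ = 53.61°  ·
  (4,5): δ = 99.61°  ·
antipodal pairs: 2

count = 2; pairs: (0,4), (2,5)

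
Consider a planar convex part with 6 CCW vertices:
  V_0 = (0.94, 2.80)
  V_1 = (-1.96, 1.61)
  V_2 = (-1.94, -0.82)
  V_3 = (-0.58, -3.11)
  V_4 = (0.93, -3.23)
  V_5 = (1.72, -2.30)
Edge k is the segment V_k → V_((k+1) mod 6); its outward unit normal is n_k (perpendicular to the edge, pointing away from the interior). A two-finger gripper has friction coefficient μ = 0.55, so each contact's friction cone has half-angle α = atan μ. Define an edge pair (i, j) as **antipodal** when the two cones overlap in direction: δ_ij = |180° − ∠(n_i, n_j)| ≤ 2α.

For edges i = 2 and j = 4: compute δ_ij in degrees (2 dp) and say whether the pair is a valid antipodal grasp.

α = atan 0.55 = 28.81°;  2α = 57.62°
edge 2: e_2 = (+1.36, -2.29);  n_2 = (-0.8598, -0.5106)
edge 4: e_4 = (+0.79, +0.93);  n_4 = (+0.7621, -0.6474)
∠(n_2, n_4) = 108.95°
δ = |180° − 108.95°| = 71.05°
71.05° > 2α = 57.62°  →  invalid

δ = 71.05°, invalid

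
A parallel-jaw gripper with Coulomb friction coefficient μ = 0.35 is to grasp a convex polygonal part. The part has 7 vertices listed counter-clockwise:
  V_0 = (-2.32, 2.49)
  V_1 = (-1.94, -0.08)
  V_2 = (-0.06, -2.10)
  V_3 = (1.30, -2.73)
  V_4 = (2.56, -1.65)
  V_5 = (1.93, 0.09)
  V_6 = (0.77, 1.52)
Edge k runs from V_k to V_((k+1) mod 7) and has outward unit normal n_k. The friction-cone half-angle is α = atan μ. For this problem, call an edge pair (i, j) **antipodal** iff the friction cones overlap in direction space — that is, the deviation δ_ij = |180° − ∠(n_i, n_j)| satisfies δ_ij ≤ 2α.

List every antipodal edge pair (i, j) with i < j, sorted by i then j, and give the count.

count = 7; pairs: (0,4), (0,5), (1,4), (1,5), (1,6), (2,5), (2,6)

α = atan 0.35 = 19.29°;  2α = 38.58°
n_0 = (-0.9892, -0.1463)
n_1 = (-0.7320, -0.6813)
n_2 = (-0.4203, -0.9074)
n_3 = (+0.6508, -0.7593)
n_4 = (+0.9403, +0.3404)
n_5 = (+0.7766, +0.6300)
n_6 = (+0.2995, +0.9541)
  (0,1): δ = 145.47°  ·
  (0,2): δ = 123.27°  ·
  (0,3): δ = 57.81°  ·
  (0,4): δ = 11.49°  ✓
  (0,5): δ = 30.64°  ✓
  (0,6): δ = 64.16°  ·
  (1,2): δ = 157.80°  ·
  (1,3): δ = 92.34°  ·
  (1,4): δ = 23.04°  ✓
  (1,5): δ = 3.90°  ✓
  (1,6): δ = 29.63°  ✓
  (2,3): δ = 114.54°  ·
  (2,4): δ = 45.24°  ·
  (2,5): δ = 26.10°  ✓
  (2,6): δ = 7.43°  ✓
  (3,4): δ = 110.70°  ·
  (3,5): δ = 91.55°  ·
  (3,6): δ = 58.03°  ·
  (4,5): δ = 160.86°  ·
  (4,6): δ = 127.33°  ·
  (5,6): δ = 146.48°  ·
antipodal pairs: 7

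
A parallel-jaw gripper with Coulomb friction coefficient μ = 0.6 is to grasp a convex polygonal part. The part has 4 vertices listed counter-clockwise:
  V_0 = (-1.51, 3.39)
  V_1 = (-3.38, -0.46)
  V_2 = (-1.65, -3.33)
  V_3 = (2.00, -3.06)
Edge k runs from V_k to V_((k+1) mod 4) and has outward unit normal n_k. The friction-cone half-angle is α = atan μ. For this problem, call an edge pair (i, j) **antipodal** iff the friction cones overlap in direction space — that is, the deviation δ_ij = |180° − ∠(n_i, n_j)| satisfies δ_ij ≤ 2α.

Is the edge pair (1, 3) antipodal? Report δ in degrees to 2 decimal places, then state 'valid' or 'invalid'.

α = atan 0.6 = 30.96°;  2α = 61.93°
edge 1: e_1 = (+1.73, -2.87);  n_1 = (-0.8564, -0.5163)
edge 3: e_3 = (-3.51, +6.45);  n_3 = (+0.8784, +0.4780)
∠(n_1, n_3) = 177.47°
δ = |180° − 177.47°| = 2.53°
2.53° ≤ 2α = 61.93°  →  valid

δ = 2.53°, valid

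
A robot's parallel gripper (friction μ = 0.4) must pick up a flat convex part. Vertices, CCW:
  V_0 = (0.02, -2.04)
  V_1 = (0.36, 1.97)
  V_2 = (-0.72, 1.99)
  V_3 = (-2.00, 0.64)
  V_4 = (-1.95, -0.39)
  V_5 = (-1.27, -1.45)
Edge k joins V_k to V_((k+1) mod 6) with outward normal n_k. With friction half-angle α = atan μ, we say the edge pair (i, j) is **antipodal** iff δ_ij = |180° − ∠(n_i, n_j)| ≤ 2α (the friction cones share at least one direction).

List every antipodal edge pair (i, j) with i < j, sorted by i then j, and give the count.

α = atan 0.4 = 21.80°;  2α = 43.60°
n_0 = (+0.9964, -0.0845)
n_1 = (+0.0185, +0.9998)
n_2 = (-0.7257, +0.6880)
n_3 = (-0.9988, -0.0485)
n_4 = (-0.8417, -0.5400)
n_5 = (-0.4159, -0.9094)
  (0,1): δ = 86.21°  ·
  (0,2): δ = 38.63°  ✓
  (0,3): δ = 7.63°  ✓
  (0,4): δ = 37.53°  ✓
  (0,5): δ = 70.27°  ·
  (1,2): δ = 132.41°  ·
  (1,3): δ = 86.16°  ·
  (1,4): δ = 56.26°  ·
  (1,5): δ = 23.52°  ✓
  (2,3): δ = 133.75°  ·
  (2,4): δ = 103.84°  ·
  (2,5): δ = 71.10°  ·
  (3,4): δ = 150.10°  ·
  (3,5): δ = 117.36°  ·
  (4,5): δ = 147.26°  ·
antipodal pairs: 4

count = 4; pairs: (0,2), (0,3), (0,4), (1,5)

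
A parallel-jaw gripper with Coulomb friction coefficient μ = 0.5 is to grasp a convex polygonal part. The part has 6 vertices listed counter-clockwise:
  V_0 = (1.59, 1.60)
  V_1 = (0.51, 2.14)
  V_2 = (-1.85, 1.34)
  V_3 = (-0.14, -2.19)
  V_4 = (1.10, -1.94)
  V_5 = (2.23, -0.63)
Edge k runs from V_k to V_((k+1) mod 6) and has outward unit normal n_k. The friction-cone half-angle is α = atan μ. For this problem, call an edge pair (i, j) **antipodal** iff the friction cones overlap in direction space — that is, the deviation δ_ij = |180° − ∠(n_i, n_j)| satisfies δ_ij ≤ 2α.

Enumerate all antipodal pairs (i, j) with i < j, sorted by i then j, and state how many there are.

α = atan 0.5 = 26.57°;  2α = 53.13°
n_0 = (+0.4472, +0.8944)
n_1 = (-0.3210, +0.9471)
n_2 = (-0.9000, -0.4360)
n_3 = (+0.1976, -0.9803)
n_4 = (+0.7572, -0.6532)
n_5 = (+0.9612, +0.2759)
  (0,1): δ = 134.71°  ·
  (0,2): δ = 37.59°  ✓
  (0,3): δ = 37.96°  ✓
  (0,4): δ = 75.78°  ·
  (0,5): δ = 132.58°  ·
  (1,2): δ = 82.88°  ·
  (1,3): δ = 7.33°  ✓
  (1,4): δ = 30.49°  ✓
  (1,5): δ = 87.29°  ·
  (2,3): δ = 104.45°  ·
  (2,4): δ = 66.63°  ·
  (2,5): δ = 9.83°  ✓
  (3,4): δ = 142.18°  ·
  (3,5): δ = 85.39°  ·
  (4,5): δ = 123.21°  ·
antipodal pairs: 5

count = 5; pairs: (0,2), (0,3), (1,3), (1,4), (2,5)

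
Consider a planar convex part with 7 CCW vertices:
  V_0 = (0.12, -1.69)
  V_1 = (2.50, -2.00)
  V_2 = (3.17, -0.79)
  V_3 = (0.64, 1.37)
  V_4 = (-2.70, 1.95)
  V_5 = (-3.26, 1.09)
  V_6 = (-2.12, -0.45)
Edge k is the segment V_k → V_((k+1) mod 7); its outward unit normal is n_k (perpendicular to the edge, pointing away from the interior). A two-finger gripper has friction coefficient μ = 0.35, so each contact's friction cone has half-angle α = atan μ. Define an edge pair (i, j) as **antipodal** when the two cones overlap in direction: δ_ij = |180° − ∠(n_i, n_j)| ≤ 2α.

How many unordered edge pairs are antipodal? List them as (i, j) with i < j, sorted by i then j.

α = atan 0.35 = 19.29°;  2α = 38.58°
n_0 = (-0.1292, -0.9916)
n_1 = (+0.8748, -0.4844)
n_2 = (+0.6493, +0.7605)
n_3 = (+0.1711, +0.9853)
n_4 = (-0.8380, +0.5457)
n_5 = (-0.8037, -0.5950)
n_6 = (-0.4843, -0.8749)
  (0,1): δ = 111.55°  ·
  (0,2): δ = 33.07°  ✓
  (0,3): δ = 2.43°  ✓
  (0,4): δ = 64.35°  ·
  (0,5): δ = 133.93°  ·
  (0,6): δ = 158.45°  ·
  (1,2): δ = 101.52°  ·
  (1,3): δ = 70.88°  ·
  (1,4): δ = 4.10°  ✓
  (1,5): δ = 65.49°  ·
  (1,6): δ = 90.01°  ·
  (2,3): δ = 149.36°  ·
  (2,4): δ = 82.58°  ·
  (2,5): δ = 13.00°  ✓
  (2,6): δ = 11.52°  ✓
  (3,4): δ = 113.22°  ·
  (3,5): δ = 43.64°  ·
  (3,6): δ = 19.12°  ✓
  (4,5): δ = 110.42°  ·
  (4,6): δ = 85.90°  ·
  (5,6): δ = 155.48°  ·
antipodal pairs: 6

count = 6; pairs: (0,2), (0,3), (1,4), (2,5), (2,6), (3,6)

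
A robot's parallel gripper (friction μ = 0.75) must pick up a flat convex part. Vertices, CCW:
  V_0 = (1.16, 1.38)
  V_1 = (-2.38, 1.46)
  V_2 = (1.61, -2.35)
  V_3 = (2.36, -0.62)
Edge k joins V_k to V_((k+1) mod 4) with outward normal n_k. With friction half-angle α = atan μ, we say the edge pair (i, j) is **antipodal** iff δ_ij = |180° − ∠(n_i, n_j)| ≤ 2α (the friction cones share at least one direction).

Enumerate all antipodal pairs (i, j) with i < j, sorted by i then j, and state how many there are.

count = 4; pairs: (0,1), (0,2), (1,2), (1,3)

α = atan 0.75 = 36.87°;  2α = 73.74°
n_0 = (+0.0226, +0.9997)
n_1 = (-0.6906, -0.7232)
n_2 = (+0.9175, -0.3978)
n_3 = (+0.8575, +0.5145)
  (0,1): δ = 42.38°  ✓
  (0,2): δ = 67.86°  ✓
  (0,3): δ = 122.26°  ·
  (1,2): δ = 69.76°  ✓
  (1,3): δ = 15.36°  ✓
  (2,3): δ = 125.60°  ·
antipodal pairs: 4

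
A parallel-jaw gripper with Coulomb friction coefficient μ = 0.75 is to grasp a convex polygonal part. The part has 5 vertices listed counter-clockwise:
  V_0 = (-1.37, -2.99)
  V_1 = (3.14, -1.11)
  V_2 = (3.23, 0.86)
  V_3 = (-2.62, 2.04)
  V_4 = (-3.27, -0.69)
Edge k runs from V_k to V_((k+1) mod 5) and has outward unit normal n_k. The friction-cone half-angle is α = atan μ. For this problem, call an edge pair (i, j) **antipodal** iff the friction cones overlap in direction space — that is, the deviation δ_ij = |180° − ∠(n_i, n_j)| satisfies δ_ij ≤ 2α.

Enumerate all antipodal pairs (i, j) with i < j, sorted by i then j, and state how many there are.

count = 5; pairs: (0,2), (0,3), (1,3), (1,4), (2,4)

α = atan 0.75 = 36.87°;  2α = 73.74°
n_0 = (+0.3848, -0.9230)
n_1 = (+0.9990, -0.0456)
n_2 = (+0.1977, +0.9803)
n_3 = (-0.9728, +0.2316)
n_4 = (-0.7710, -0.6369)
  (0,1): δ = 115.24°  ·
  (0,2): δ = 34.03°  ✓
  (0,3): δ = 53.98°  ✓
  (0,4): δ = 106.93°  ·
  (1,2): δ = 98.79°  ·
  (1,3): δ = 10.78°  ✓
  (1,4): δ = 42.18°  ✓
  (2,3): δ = 91.99°  ·
  (2,4): δ = 39.04°  ✓
  (3,4): δ = 127.05°  ·
antipodal pairs: 5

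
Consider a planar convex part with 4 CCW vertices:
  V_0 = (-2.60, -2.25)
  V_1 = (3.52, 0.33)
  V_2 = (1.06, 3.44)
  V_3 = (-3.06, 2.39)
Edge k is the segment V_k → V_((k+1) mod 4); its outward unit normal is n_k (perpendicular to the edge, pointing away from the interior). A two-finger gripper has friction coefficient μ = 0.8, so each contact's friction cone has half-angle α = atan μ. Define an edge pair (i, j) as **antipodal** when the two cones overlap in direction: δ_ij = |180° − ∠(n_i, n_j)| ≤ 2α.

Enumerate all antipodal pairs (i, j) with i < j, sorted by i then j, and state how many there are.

α = atan 0.8 = 38.66°;  2α = 77.32°
n_0 = (+0.3885, -0.9215)
n_1 = (+0.7843, +0.6204)
n_2 = (-0.2470, +0.9690)
n_3 = (-0.9951, -0.0987)
  (0,1): δ = 74.51°  ✓
  (0,2): δ = 8.56°  ✓
  (0,3): δ = 72.80°  ✓
  (1,2): δ = 114.05°  ·
  (1,3): δ = 32.68°  ✓
  (2,3): δ = 98.64°  ·
antipodal pairs: 4

count = 4; pairs: (0,1), (0,2), (0,3), (1,3)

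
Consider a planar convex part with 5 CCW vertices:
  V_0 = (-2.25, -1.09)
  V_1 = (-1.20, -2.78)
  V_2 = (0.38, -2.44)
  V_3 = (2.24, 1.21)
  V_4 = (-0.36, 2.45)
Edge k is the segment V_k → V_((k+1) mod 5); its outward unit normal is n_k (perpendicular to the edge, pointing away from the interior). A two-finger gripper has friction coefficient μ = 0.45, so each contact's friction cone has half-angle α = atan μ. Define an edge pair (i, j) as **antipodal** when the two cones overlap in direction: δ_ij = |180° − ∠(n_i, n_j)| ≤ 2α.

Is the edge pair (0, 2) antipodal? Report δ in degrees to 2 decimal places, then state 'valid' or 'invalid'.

α = atan 0.45 = 24.23°;  2α = 48.46°
edge 0: e_0 = (+1.05, -1.69);  n_0 = (-0.8494, -0.5277)
edge 2: e_2 = (+1.86, +3.65);  n_2 = (+0.8910, -0.4540)
∠(n_0, n_2) = 121.14°
δ = |180° − 121.14°| = 58.86°
58.86° > 2α = 48.46°  →  invalid

δ = 58.86°, invalid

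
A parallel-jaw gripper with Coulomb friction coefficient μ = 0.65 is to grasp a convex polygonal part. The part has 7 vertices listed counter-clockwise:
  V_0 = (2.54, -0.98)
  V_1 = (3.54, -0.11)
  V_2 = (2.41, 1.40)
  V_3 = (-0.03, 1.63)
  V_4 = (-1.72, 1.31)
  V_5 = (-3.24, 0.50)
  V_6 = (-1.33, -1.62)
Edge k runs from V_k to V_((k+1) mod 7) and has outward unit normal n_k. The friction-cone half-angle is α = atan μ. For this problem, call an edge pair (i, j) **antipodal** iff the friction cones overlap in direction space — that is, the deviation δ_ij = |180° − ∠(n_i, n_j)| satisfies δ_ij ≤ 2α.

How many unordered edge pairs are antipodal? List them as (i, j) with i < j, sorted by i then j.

α = atan 0.65 = 33.02°;  2α = 66.05°
n_0 = (+0.6564, -0.7544)
n_1 = (+0.8006, +0.5992)
n_2 = (+0.0938, +0.9956)
n_3 = (-0.1860, +0.9825)
n_4 = (-0.4703, +0.8825)
n_5 = (-0.7429, -0.6694)
n_6 = (+0.1632, -0.9866)
  (0,1): δ = 94.21°  ·
  (0,2): δ = 46.41°  ✓
  (0,3): δ = 30.30°  ✓
  (0,4): δ = 12.97°  ✓
  (0,5): δ = 90.99°  ·
  (0,6): δ = 148.37°  ·
  (1,2): δ = 132.19°  ·
  (1,3): δ = 116.09°  ·
  (1,4): δ = 98.76°  ·
  (1,5): δ = 5.21°  ✓
  (1,6): δ = 62.58°  ✓
  (2,3): δ = 163.89°  ·
  (2,4): δ = 146.56°  ·
  (2,5): δ = 42.60°  ✓
  (2,6): δ = 14.78°  ✓
  (3,4): δ = 162.67°  ·
  (3,5): δ = 58.70°  ✓
  (3,6): δ = 1.33°  ✓
  (4,5): δ = 76.04°  ·
  (4,6): δ = 18.66°  ✓
  (5,6): δ = 122.63°  ·
antipodal pairs: 10

count = 10; pairs: (0,2), (0,3), (0,4), (1,5), (1,6), (2,5), (2,6), (3,5), (3,6), (4,6)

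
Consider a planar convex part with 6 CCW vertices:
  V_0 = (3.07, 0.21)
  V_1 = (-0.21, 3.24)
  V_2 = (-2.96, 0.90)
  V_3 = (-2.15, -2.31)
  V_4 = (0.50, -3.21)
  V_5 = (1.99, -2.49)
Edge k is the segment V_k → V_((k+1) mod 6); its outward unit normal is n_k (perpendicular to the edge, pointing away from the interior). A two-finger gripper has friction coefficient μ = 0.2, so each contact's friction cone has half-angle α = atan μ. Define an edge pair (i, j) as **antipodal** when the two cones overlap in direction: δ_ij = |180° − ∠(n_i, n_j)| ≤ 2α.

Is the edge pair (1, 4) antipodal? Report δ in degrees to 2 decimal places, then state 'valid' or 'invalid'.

α = atan 0.2 = 11.31°;  2α = 22.62°
edge 1: e_1 = (-2.75, -2.34);  n_1 = (-0.6481, +0.7616)
edge 4: e_4 = (+1.49, +0.72);  n_4 = (+0.4351, -0.9004)
∠(n_1, n_4) = 165.40°
δ = |180° − 165.40°| = 14.60°
14.60° ≤ 2α = 22.62°  →  valid

δ = 14.60°, valid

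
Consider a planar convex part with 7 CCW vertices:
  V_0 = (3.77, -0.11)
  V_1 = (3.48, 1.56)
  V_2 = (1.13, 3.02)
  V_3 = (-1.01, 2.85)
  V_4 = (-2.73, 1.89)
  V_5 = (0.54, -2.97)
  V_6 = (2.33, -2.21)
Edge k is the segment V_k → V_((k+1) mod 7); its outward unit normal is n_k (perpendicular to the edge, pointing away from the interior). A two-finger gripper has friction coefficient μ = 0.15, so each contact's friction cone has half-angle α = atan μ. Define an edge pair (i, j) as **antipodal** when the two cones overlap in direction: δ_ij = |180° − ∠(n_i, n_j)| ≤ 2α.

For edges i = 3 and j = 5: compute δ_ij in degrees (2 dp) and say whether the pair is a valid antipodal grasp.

δ = 6.16°, valid

α = atan 0.15 = 8.53°;  2α = 17.06°
edge 3: e_3 = (-1.72, -0.96);  n_3 = (-0.4874, +0.8732)
edge 5: e_5 = (+1.79, +0.76);  n_5 = (+0.3908, -0.9205)
∠(n_3, n_5) = 173.84°
δ = |180° − 173.84°| = 6.16°
6.16° ≤ 2α = 17.06°  →  valid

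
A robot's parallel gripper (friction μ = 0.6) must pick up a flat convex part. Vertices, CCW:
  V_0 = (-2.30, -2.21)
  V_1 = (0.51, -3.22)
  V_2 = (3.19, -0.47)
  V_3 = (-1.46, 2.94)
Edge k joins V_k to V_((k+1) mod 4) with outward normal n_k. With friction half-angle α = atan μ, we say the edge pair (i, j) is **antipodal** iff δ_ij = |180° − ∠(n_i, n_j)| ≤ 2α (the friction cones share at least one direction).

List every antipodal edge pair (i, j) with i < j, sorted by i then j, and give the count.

count = 2; pairs: (0,2), (1,3)

α = atan 0.6 = 30.96°;  2α = 61.93°
n_0 = (-0.3382, -0.9411)
n_1 = (+0.7162, -0.6979)
n_2 = (+0.5914, +0.8064)
n_3 = (-0.9870, +0.1610)
  (0,1): δ = 114.49°  ·
  (0,2): δ = 16.48°  ✓
  (0,3): δ = 100.51°  ·
  (1,2): δ = 81.99°  ·
  (1,3): δ = 35.00°  ✓
  (2,3): δ = 63.01°  ·
antipodal pairs: 2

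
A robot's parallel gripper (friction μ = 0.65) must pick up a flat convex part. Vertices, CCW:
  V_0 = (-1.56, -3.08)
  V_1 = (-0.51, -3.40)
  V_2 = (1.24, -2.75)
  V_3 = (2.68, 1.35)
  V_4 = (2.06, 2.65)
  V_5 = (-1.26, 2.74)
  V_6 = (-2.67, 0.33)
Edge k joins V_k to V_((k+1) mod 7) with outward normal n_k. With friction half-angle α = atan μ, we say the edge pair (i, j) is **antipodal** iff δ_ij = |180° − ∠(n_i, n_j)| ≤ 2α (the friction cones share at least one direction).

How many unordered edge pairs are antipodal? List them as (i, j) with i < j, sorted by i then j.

count = 8; pairs: (0,3), (0,4), (1,4), (1,5), (2,5), (2,6), (3,5), (3,6)

α = atan 0.65 = 33.02°;  2α = 66.05°
n_0 = (-0.2915, -0.9566)
n_1 = (+0.3482, -0.9374)
n_2 = (+0.9435, -0.3314)
n_3 = (+0.9026, +0.4305)
n_4 = (+0.0271, +0.9996)
n_5 = (-0.8631, +0.5050)
n_6 = (-0.9509, -0.3095)
  (0,1): δ = 142.67°  ·
  (0,2): δ = 92.40°  ·
  (0,3): δ = 47.55°  ✓
  (0,4): δ = 15.40°  ✓
  (0,5): δ = 76.62°  ·
  (0,6): δ = 124.98°  ·
  (1,2): δ = 129.73°  ·
  (1,3): δ = 84.88°  ·
  (1,4): δ = 21.93°  ✓
  (1,5): δ = 39.29°  ✓
  (1,6): δ = 87.65°  ·
  (2,3): δ = 135.15°  ·
  (2,4): δ = 72.20°  ·
  (2,5): δ = 10.98°  ✓
  (2,6): δ = 37.38°  ✓
  (3,4): δ = 117.05°  ·
  (3,5): δ = 55.83°  ✓
  (3,6): δ = 7.47°  ✓
  (4,5): δ = 118.78°  ·
  (4,6): δ = 70.42°  ·
  (5,6): δ = 131.64°  ·
antipodal pairs: 8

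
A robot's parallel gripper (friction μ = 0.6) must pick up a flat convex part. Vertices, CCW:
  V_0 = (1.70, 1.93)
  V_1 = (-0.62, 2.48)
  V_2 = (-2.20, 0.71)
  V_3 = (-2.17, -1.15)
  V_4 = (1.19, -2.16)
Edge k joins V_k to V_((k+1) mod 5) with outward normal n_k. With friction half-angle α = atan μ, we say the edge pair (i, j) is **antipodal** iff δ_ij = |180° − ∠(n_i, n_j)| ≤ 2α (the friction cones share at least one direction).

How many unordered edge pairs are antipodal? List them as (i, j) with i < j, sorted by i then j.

count = 3; pairs: (0,3), (1,4), (2,4)

α = atan 0.6 = 30.96°;  2α = 61.93°
n_0 = (+0.2307, +0.9730)
n_1 = (-0.7460, +0.6659)
n_2 = (-0.9999, -0.0161)
n_3 = (-0.2879, -0.9577)
n_4 = (+0.9923, -0.1237)
  (0,1): δ = 118.42°  ·
  (0,2): δ = 75.74°  ·
  (0,3): δ = 3.39°  ✓
  (0,4): δ = 96.23°  ·
  (1,2): δ = 137.32°  ·
  (1,3): δ = 64.98°  ·
  (1,4): δ = 34.65°  ✓
  (2,3): δ = 107.65°  ·
  (2,4): δ = 8.03°  ✓
  (3,4): δ = 80.38°  ·
antipodal pairs: 3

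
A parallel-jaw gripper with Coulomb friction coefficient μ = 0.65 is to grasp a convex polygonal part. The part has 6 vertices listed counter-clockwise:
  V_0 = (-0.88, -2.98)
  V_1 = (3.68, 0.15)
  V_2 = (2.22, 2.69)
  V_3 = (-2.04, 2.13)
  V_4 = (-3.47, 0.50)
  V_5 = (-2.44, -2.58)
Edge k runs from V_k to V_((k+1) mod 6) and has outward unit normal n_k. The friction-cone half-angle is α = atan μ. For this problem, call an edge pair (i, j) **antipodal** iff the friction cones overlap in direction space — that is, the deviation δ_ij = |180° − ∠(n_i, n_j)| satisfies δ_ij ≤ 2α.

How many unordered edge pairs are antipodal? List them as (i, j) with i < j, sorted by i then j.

α = atan 0.65 = 33.02°;  2α = 66.05°
n_0 = (+0.5659, -0.8245)
n_1 = (+0.8670, +0.4983)
n_2 = (-0.1303, +0.9915)
n_3 = (-0.7517, +0.6595)
n_4 = (-0.9484, -0.3172)
n_5 = (-0.2484, -0.9687)
  (0,1): δ = 94.58°  ·
  (0,2): δ = 26.98°  ✓
  (0,3): δ = 14.27°  ✓
  (0,4): δ = 74.02°  ·
  (0,5): δ = 131.15°  ·
  (1,2): δ = 112.40°  ·
  (1,3): δ = 71.15°  ·
  (1,4): δ = 11.40°  ✓
  (1,5): δ = 45.73°  ✓
  (2,3): δ = 138.75°  ·
  (2,4): δ = 79.00°  ·
  (2,5): δ = 21.87°  ✓
  (3,4): δ = 120.25°  ·
  (3,5): δ = 63.12°  ✓
  (4,5): δ = 122.87°  ·
antipodal pairs: 6

count = 6; pairs: (0,2), (0,3), (1,4), (1,5), (2,5), (3,5)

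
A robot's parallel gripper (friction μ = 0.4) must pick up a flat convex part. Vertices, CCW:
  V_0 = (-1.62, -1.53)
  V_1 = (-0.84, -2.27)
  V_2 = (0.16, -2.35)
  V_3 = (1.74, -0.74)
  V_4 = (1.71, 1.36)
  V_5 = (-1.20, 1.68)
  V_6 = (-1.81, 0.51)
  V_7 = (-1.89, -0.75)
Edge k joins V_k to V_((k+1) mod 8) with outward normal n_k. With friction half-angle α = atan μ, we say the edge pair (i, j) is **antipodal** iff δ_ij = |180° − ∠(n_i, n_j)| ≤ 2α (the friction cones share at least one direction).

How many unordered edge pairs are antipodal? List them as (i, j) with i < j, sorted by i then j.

count = 7; pairs: (0,4), (1,4), (2,5), (2,6), (3,5), (3,6), (3,7)

α = atan 0.4 = 21.80°;  2α = 43.60°
n_0 = (-0.6883, -0.7255)
n_1 = (-0.0797, -0.9968)
n_2 = (+0.7137, -0.7004)
n_3 = (+0.9999, +0.0143)
n_4 = (+0.1093, +0.9940)
n_5 = (-0.8867, +0.4623)
n_6 = (-0.9980, +0.0634)
n_7 = (-0.9450, -0.3271)
  (0,1): δ = 141.08°  ·
  (0,2): δ = 90.97°  ·
  (0,3): δ = 45.69°  ·
  (0,4): δ = 37.22°  ✓
  (0,5): δ = 105.96°  ·
  (0,6): δ = 129.86°  ·
  (0,7): δ = 152.59°  ·
  (1,2): δ = 129.89°  ·
  (1,3): δ = 84.61°  ·
  (1,4): δ = 1.70°  ✓
  (1,5): δ = 67.04°  ·
  (1,6): δ = 90.94°  ·
  (1,7): δ = 113.67°  ·
  (2,3): δ = 134.72°  ·
  (2,4): δ = 51.81°  ·
  (2,5): δ = 16.93°  ✓
  (2,6): δ = 40.83°  ✓
  (2,7): δ = 63.55°  ·
  (3,4): δ = 97.09°  ·
  (3,5): δ = 28.35°  ✓
  (3,6): δ = 4.45°  ✓
  (3,7): δ = 18.28°  ✓
  (4,5): δ = 111.26°  ·
  (4,6): δ = 87.36°  ·
  (4,7): δ = 64.63°  ·
  (5,6): δ = 156.10°  ·
  (5,7): δ = 133.37°  ·
  (6,7): δ = 157.27°  ·
antipodal pairs: 7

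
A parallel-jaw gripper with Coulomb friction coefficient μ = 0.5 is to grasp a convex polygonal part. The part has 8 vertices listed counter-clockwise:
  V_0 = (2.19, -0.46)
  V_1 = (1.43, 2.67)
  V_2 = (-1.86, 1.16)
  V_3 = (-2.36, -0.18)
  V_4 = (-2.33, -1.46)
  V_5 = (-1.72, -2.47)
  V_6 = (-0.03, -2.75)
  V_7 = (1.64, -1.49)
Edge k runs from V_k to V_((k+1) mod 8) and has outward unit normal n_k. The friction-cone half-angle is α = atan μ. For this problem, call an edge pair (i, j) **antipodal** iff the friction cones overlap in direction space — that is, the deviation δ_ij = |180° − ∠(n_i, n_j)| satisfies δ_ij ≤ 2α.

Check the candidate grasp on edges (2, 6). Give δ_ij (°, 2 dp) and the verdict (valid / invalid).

δ = 32.50°, valid

α = atan 0.5 = 26.57°;  2α = 53.13°
edge 2: e_2 = (-0.50, -1.34);  n_2 = (-0.9369, +0.3496)
edge 6: e_6 = (+1.67, +1.26);  n_6 = (+0.6023, -0.7983)
∠(n_2, n_6) = 147.50°
δ = |180° − 147.50°| = 32.50°
32.50° ≤ 2α = 53.13°  →  valid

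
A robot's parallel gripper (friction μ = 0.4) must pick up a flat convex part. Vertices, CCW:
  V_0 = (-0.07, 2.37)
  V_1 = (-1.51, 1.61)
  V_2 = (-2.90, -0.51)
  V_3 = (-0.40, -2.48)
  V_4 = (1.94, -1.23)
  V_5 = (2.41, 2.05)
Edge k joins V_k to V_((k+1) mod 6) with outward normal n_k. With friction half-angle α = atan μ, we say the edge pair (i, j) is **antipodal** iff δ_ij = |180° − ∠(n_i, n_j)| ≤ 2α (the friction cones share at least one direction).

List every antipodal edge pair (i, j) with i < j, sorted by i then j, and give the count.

count = 5; pairs: (0,3), (1,3), (1,4), (2,5), (3,5)

α = atan 0.4 = 21.80°;  2α = 43.60°
n_0 = (-0.4668, +0.8844)
n_1 = (-0.8363, +0.5483)
n_2 = (-0.6189, -0.7854)
n_3 = (+0.4712, -0.8820)
n_4 = (+0.9899, -0.1418)
n_5 = (+0.1280, +0.9918)
  (0,1): δ = 151.08°  ·
  (0,2): δ = 66.06°  ·
  (0,3): δ = 0.29°  ✓
  (0,4): δ = 54.02°  ·
  (0,5): δ = 144.82°  ·
  (1,2): δ = 94.99°  ·
  (1,3): δ = 28.64°  ✓
  (1,4): δ = 25.10°  ✓
  (1,5): δ = 115.90°  ·
  (2,3): δ = 113.65°  ·
  (2,4): δ = 59.92°  ·
  (2,5): δ = 30.89°  ✓
  (3,4): δ = 126.27°  ·
  (3,5): δ = 35.46°  ✓
  (4,5): δ = 89.20°  ·
antipodal pairs: 5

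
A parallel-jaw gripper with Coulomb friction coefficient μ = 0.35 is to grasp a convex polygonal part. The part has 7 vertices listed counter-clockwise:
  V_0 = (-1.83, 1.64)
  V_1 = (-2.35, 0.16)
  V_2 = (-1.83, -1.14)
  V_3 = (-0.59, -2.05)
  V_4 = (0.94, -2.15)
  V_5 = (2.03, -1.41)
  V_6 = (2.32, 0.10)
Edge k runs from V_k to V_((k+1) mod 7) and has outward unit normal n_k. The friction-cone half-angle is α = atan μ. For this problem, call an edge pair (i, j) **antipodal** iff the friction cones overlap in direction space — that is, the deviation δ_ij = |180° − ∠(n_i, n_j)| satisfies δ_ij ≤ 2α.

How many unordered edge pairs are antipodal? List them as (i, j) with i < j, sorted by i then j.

α = atan 0.35 = 19.29°;  2α = 38.58°
n_0 = (-0.9435, +0.3315)
n_1 = (-0.9285, -0.3714)
n_2 = (-0.5916, -0.8062)
n_3 = (-0.0652, -0.9979)
n_4 = (+0.5617, -0.8273)
n_5 = (+0.9821, -0.1886)
n_6 = (+0.3479, +0.9375)
  (0,1): δ = 138.84°  ·
  (0,2): δ = 106.91°  ·
  (0,3): δ = 74.38°  ·
  (0,4): δ = 36.47°  ✓
  (0,5): δ = 8.49°  ✓
  (0,6): δ = 89.00°  ·
  (1,2): δ = 148.08°  ·
  (1,3): δ = 115.54°  ·
  (1,4): δ = 77.63°  ·
  (1,5): δ = 32.67°  ✓
  (1,6): δ = 47.84°  ·
  (2,3): δ = 147.47°  ·
  (2,4): δ = 109.55°  ·
  (2,5): δ = 64.60°  ·
  (2,6): δ = 15.91°  ✓
  (3,4): δ = 142.09°  ·
  (3,5): δ = 97.13°  ·
  (3,6): δ = 16.62°  ✓
  (4,5): δ = 135.04°  ·
  (4,6): δ = 54.53°  ·
  (5,6): δ = 99.49°  ·
antipodal pairs: 5

count = 5; pairs: (0,4), (0,5), (1,5), (2,6), (3,6)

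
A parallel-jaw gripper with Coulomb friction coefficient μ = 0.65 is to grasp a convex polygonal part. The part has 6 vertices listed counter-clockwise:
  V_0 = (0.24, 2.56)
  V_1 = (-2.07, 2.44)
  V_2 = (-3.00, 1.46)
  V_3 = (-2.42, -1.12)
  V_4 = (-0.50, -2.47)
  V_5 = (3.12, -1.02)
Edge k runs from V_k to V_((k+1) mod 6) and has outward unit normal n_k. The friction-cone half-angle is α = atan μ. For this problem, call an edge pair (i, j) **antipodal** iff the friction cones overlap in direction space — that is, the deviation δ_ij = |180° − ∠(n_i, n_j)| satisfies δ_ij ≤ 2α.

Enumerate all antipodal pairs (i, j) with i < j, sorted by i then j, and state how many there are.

α = atan 0.65 = 33.02°;  2α = 66.05°
n_0 = (-0.0519, +0.9987)
n_1 = (-0.7254, +0.6884)
n_2 = (-0.9757, -0.2193)
n_3 = (-0.5752, -0.8180)
n_4 = (+0.3718, -0.9283)
n_5 = (+0.7792, +0.6268)
  (0,1): δ = 136.47°  ·
  (0,2): δ = 80.30°  ·
  (0,3): δ = 38.09°  ✓
  (0,4): δ = 18.85°  ✓
  (0,5): δ = 125.84°  ·
  (1,2): δ = 123.83°  ·
  (1,3): δ = 81.61°  ·
  (1,4): δ = 24.67°  ✓
  (1,5): δ = 82.32°  ·
  (2,3): δ = 137.78°  ·
  (2,4): δ = 80.84°  ·
  (2,5): δ = 26.15°  ✓
  (3,4): δ = 123.06°  ·
  (3,5): δ = 16.07°  ✓
  (4,5): δ = 73.01°  ·
antipodal pairs: 5

count = 5; pairs: (0,3), (0,4), (1,4), (2,5), (3,5)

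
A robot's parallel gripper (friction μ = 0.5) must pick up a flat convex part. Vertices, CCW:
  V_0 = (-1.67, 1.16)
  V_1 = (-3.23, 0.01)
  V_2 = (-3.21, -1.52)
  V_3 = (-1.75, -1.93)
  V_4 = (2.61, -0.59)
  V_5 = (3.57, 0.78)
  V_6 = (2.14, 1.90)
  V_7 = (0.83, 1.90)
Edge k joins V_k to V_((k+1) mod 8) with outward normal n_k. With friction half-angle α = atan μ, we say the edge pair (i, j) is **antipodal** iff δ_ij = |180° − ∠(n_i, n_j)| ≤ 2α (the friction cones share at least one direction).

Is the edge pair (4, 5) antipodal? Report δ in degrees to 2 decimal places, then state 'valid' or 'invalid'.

δ = 93.05°, invalid

α = atan 0.5 = 26.57°;  2α = 53.13°
edge 4: e_4 = (+0.96, +1.37);  n_4 = (+0.8190, -0.5739)
edge 5: e_5 = (-1.43, +1.12);  n_5 = (+0.6166, +0.7873)
∠(n_4, n_5) = 86.95°
δ = |180° − 86.95°| = 93.05°
93.05° > 2α = 53.13°  →  invalid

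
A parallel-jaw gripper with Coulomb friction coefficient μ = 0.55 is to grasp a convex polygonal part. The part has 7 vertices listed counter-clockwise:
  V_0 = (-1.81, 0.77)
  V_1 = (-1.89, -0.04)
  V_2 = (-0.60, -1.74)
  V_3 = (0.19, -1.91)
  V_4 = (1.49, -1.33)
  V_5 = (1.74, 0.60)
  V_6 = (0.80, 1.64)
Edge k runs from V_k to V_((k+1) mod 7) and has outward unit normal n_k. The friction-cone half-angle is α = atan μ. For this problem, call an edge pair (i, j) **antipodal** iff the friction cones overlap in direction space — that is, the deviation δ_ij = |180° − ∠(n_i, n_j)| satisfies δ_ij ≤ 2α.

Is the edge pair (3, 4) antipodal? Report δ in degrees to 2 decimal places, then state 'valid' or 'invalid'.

δ = 121.42°, invalid

α = atan 0.55 = 28.81°;  2α = 57.62°
edge 3: e_3 = (+1.30, +0.58);  n_3 = (+0.4074, -0.9132)
edge 4: e_4 = (+0.25, +1.93);  n_4 = (+0.9917, -0.1285)
∠(n_3, n_4) = 58.58°
δ = |180° − 58.58°| = 121.42°
121.42° > 2α = 57.62°  →  invalid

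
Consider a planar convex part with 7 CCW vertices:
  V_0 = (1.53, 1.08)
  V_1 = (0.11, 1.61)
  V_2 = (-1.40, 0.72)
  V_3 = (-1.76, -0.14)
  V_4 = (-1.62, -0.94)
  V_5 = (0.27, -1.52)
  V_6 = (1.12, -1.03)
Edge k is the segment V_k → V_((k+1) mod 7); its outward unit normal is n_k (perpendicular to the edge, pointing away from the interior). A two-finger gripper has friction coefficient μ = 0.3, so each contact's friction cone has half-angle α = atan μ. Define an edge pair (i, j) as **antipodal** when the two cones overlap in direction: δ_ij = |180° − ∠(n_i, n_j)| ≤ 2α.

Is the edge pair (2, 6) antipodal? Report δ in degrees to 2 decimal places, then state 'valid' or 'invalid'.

δ = 11.72°, valid

α = atan 0.3 = 16.70°;  2α = 33.40°
edge 2: e_2 = (-0.36, -0.86);  n_2 = (-0.9224, +0.3861)
edge 6: e_6 = (+0.41, +2.11);  n_6 = (+0.9816, -0.1907)
∠(n_2, n_6) = 168.28°
δ = |180° − 168.28°| = 11.72°
11.72° ≤ 2α = 33.40°  →  valid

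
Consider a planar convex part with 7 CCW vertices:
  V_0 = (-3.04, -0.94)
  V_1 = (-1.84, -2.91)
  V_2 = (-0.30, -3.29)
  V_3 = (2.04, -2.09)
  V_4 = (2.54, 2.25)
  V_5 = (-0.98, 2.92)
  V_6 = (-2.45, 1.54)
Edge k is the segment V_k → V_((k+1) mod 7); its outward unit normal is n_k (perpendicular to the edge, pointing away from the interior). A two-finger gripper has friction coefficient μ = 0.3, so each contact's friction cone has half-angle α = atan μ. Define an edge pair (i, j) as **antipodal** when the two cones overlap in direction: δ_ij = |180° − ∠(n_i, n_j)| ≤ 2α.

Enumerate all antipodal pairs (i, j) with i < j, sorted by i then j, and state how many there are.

count = 3; pairs: (1,4), (2,5), (3,6)

α = atan 0.3 = 16.70°;  2α = 33.40°
n_0 = (-0.8540, -0.5202)
n_1 = (-0.2396, -0.9709)
n_2 = (+0.4563, -0.8898)
n_3 = (+0.9934, -0.1145)
n_4 = (+0.1870, +0.9824)
n_5 = (-0.6844, +0.7291)
n_6 = (-0.9728, +0.2314)
  (0,1): δ = 135.21°  ·
  (0,2): δ = 94.20°  ·
  (0,3): δ = 37.92°  ·
  (0,4): δ = 47.88°  ·
  (0,5): δ = 101.84°  ·
  (0,6): δ = 135.27°  ·
  (1,2): δ = 138.99°  ·
  (1,3): δ = 82.71°  ·
  (1,4): δ = 3.08°  ✓
  (1,5): δ = 57.05°  ·
  (1,6): δ = 90.48°  ·
  (2,3): δ = 123.72°  ·
  (2,4): δ = 37.93°  ·
  (2,5): δ = 16.04°  ✓
  (2,6): δ = 49.47°  ·
  (3,4): δ = 94.20°  ·
  (3,5): δ = 40.24°  ·
  (3,6): δ = 6.81°  ✓
  (4,5): δ = 126.03°  ·
  (4,6): δ = 92.61°  ·
  (5,6): δ = 146.57°  ·
antipodal pairs: 3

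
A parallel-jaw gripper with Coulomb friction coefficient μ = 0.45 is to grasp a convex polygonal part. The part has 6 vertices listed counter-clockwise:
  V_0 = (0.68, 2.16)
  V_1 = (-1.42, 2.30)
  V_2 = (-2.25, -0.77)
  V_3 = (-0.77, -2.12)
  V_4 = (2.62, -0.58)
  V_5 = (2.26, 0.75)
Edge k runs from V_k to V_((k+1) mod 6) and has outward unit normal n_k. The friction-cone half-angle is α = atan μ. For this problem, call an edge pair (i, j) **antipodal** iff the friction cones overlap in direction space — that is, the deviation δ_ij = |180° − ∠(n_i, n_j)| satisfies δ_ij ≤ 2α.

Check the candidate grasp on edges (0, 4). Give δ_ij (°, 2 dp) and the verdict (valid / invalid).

δ = 108.96°, invalid

α = atan 0.45 = 24.23°;  2α = 48.46°
edge 0: e_0 = (-2.10, +0.14);  n_0 = (+0.0665, +0.9978)
edge 4: e_4 = (-0.36, +1.33);  n_4 = (+0.9653, +0.2613)
∠(n_0, n_4) = 71.04°
δ = |180° − 71.04°| = 108.96°
108.96° > 2α = 48.46°  →  invalid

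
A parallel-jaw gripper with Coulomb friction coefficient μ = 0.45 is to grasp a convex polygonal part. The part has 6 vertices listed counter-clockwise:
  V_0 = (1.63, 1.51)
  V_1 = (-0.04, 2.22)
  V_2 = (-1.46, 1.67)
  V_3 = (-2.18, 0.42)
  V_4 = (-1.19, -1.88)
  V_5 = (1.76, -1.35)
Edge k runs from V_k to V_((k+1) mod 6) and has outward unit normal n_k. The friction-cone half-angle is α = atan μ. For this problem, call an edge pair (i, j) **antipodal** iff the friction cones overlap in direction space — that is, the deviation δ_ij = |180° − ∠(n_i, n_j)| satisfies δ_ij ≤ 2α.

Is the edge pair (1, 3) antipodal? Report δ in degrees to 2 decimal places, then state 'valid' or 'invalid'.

α = atan 0.45 = 24.23°;  2α = 48.46°
edge 1: e_1 = (-1.42, -0.55);  n_1 = (-0.3612, +0.9325)
edge 3: e_3 = (+0.99, -2.30);  n_3 = (-0.9185, -0.3954)
∠(n_1, n_3) = 92.12°
δ = |180° − 92.12°| = 87.88°
87.88° > 2α = 48.46°  →  invalid

δ = 87.88°, invalid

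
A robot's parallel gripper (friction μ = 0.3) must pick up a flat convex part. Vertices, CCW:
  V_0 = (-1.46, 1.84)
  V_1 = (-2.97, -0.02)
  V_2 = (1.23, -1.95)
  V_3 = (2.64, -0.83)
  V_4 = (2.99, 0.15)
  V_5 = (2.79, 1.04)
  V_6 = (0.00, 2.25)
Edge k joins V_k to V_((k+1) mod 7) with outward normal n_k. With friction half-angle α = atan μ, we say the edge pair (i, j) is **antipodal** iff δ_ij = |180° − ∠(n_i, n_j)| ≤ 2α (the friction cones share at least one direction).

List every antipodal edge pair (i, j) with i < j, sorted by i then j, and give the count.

α = atan 0.3 = 16.70°;  2α = 33.40°
n_0 = (-0.7764, +0.6303)
n_1 = (-0.4175, -0.9087)
n_2 = (+0.6220, -0.7830)
n_3 = (+0.9417, -0.3363)
n_4 = (+0.9757, +0.2193)
n_5 = (+0.3979, +0.9174)
n_6 = (-0.2704, +0.9628)
  (0,1): δ = 75.61°  ·
  (0,2): δ = 12.47°  ✓
  (0,3): δ = 19.42°  ✓
  (0,4): δ = 51.74°  ·
  (0,5): δ = 105.62°  ·
  (0,6): δ = 144.76°  ·
  (1,2): δ = 116.86°  ·
  (1,3): δ = 84.97°  ·
  (1,4): δ = 52.66°  ·
  (1,5): δ = 1.23°  ✓
  (1,6): δ = 40.37°  ·
  (2,3): δ = 148.11°  ·
  (2,4): δ = 115.80°  ·
  (2,5): δ = 61.91°  ·
  (2,6): δ = 22.78°  ✓
  (3,4): δ = 147.68°  ·
  (3,5): δ = 93.79°  ·
  (3,6): δ = 54.66°  ·
  (4,5): δ = 126.11°  ·
  (4,6): δ = 86.98°  ·
  (5,6): δ = 140.87°  ·
antipodal pairs: 4

count = 4; pairs: (0,2), (0,3), (1,5), (2,6)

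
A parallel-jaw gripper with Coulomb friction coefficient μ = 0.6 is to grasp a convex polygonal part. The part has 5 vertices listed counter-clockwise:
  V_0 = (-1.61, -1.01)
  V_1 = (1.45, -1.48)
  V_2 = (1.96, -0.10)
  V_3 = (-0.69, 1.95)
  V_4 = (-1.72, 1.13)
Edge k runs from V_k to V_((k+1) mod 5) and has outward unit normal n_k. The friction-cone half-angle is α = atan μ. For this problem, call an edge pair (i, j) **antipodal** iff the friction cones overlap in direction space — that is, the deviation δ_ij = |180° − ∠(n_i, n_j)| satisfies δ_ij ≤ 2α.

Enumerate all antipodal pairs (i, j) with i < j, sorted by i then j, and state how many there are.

count = 5; pairs: (0,2), (0,3), (1,3), (1,4), (2,4)

α = atan 0.6 = 30.96°;  2α = 61.93°
n_0 = (-0.1518, -0.9884)
n_1 = (+0.9380, -0.3467)
n_2 = (+0.6119, +0.7910)
n_3 = (-0.6228, +0.7823)
n_4 = (-0.9987, -0.0513)
  (0,1): δ = 101.55°  ·
  (0,2): δ = 28.99°  ✓
  (0,3): δ = 47.26°  ✓
  (0,4): δ = 101.67°  ·
  (1,2): δ = 107.44°  ·
  (1,3): δ = 31.19°  ✓
  (1,4): δ = 23.23°  ✓
  (2,3): δ = 103.75°  ·
  (2,4): δ = 49.33°  ✓
  (3,4): δ = 125.58°  ·
antipodal pairs: 5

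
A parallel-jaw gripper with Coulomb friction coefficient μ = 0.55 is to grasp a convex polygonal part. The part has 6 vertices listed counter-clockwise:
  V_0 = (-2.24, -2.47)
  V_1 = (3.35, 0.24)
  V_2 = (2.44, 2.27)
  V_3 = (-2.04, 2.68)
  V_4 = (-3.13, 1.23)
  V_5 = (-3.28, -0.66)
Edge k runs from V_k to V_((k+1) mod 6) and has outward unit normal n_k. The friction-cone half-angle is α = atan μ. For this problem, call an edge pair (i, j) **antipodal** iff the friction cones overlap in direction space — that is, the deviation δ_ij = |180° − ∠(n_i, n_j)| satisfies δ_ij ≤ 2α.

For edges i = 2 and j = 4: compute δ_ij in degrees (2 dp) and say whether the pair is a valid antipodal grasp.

α = atan 0.55 = 28.81°;  2α = 57.62°
edge 2: e_2 = (-4.48, +0.41);  n_2 = (+0.0911, +0.9958)
edge 4: e_4 = (-0.15, -1.89);  n_4 = (-0.9969, +0.0791)
∠(n_2, n_4) = 90.69°
δ = |180° − 90.69°| = 89.31°
89.31° > 2α = 57.62°  →  invalid

δ = 89.31°, invalid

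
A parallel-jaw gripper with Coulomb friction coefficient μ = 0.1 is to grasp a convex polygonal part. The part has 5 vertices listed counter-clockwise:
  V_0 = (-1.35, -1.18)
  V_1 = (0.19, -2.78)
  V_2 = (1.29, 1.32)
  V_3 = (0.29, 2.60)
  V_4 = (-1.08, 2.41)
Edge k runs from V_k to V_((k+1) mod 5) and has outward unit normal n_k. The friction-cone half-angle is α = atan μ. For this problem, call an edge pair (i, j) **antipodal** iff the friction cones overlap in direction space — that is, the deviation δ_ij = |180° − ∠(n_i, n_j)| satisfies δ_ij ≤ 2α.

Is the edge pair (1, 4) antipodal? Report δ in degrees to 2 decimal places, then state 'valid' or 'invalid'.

δ = 10.72°, valid

α = atan 0.1 = 5.71°;  2α = 11.42°
edge 1: e_1 = (+1.10, +4.10);  n_1 = (+0.9658, -0.2591)
edge 4: e_4 = (-0.27, -3.59);  n_4 = (-0.9972, +0.0750)
∠(n_1, n_4) = 169.28°
δ = |180° − 169.28°| = 10.72°
10.72° ≤ 2α = 11.42°  →  valid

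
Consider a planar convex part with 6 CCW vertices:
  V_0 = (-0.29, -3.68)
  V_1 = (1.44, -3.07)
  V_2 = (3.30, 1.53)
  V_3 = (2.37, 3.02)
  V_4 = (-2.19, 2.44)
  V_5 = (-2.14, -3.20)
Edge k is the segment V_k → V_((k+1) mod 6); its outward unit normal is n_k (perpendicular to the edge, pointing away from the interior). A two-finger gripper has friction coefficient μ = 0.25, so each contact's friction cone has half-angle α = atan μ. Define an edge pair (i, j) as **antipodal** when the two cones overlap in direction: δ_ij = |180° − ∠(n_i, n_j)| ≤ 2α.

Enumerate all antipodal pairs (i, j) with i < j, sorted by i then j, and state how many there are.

count = 3; pairs: (0,3), (1,4), (3,5)

α = atan 0.25 = 14.04°;  2α = 28.07°
n_0 = (+0.3325, -0.9431)
n_1 = (+0.9271, -0.3749)
n_2 = (+0.8483, +0.5295)
n_3 = (-0.1262, +0.9920)
n_4 = (-1.0000, -0.0089)
n_5 = (-0.2511, -0.9679)
  (0,1): δ = 131.44°  ·
  (0,2): δ = 77.45°  ·
  (0,3): δ = 12.17°  ✓
  (0,4): δ = 71.09°  ·
  (0,5): δ = 146.03°  ·
  (1,2): δ = 126.01°  ·
  (1,3): δ = 60.74°  ·
  (1,4): δ = 22.52°  ✓
  (1,5): δ = 97.47°  ·
  (2,3): δ = 114.72°  ·
  (2,4): δ = 31.46°  ·
  (2,5): δ = 43.48°  ·
  (3,4): δ = 96.74°  ·
  (3,5): δ = 21.79°  ✓
  (4,5): δ = 105.05°  ·
antipodal pairs: 3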